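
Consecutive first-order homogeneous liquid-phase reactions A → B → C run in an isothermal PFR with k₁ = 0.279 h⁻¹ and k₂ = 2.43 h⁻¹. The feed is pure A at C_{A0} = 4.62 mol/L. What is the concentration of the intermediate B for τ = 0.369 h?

0.296 mol/L

The intermediate concentration in a first-order A→B→C sequence is C_B = k₁C_{A0}(e^(−k₁τ) − e^(−k₂τ))/(k₂−k₁).
e^(−k₁τ) = e^(−0.279×0.369) = e^(−0.1030) = 0.9022; e^(−k₂τ) = e^(−0.8967) = 0.4079.
C_B = 0.279×4.62/(2.43−0.279) × (0.9022−0.4079) = 0.5992×0.4942 = 0.2962 mol/L.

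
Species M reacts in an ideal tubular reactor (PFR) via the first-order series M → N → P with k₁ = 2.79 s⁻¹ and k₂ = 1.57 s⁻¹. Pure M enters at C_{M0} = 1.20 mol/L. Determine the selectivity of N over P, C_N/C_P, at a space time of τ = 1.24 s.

0.356

The intermediate concentration in a first-order A→B→C sequence is C_N = k₁C_{M0}(e^(−k₁τ) − e^(−k₂τ))/(k₂−k₁).
e^(−k₁τ) = e^(−2.79×1.24) = e^(−3.460) = 0.03144; e^(−k₂τ) = e^(−1.947) = 0.1427.
C_N = 2.79×1.20/(1.57−2.79) × (0.03144−0.1427) = (-2.744)×(-0.1113) = 0.3054 mol/L.
C_M = C_{M0}e^(−k₁τ) = 0.03773 mol/L, so C_P = C_{M0}−C_M−C_N = 0.8569 mol/L; C_N/C_P = 0.356.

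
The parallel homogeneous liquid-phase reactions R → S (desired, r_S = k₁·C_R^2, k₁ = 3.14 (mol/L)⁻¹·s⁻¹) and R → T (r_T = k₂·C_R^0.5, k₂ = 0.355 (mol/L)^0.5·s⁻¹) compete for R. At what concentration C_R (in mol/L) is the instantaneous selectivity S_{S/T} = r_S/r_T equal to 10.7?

S_{S/T} = (k₁/k₂)·C_R^1.5 ⇒ C_R = (S·k₂/k₁)^(1/1.5).
= (10.7×0.355/3.14)^(0.6667) = (1.210)^(0.6667) = 1.14 mol/L.

1.14 mol/L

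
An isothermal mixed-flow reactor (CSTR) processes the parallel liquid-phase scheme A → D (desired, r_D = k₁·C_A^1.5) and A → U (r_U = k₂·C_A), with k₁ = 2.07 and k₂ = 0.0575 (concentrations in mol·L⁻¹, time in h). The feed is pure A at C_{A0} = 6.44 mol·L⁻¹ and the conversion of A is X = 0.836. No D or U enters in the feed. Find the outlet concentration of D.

5.24 mol·L⁻¹

Exit C_A = C_{A0}(1−X) = 6.44×0.164 = 1.056 mol·L⁻¹.
A CSTR operates uniformly at the exit composition, giving r_D = 2.247 and r_U = 0.06073 (each k·C_A^n at C_A = 1.056).
Fraction of consumed A going to D: r_D/(r_D+r_U) = 0.9737.
C_D = 0.9737·C_{A0}·X = 0.9737×6.44×0.836 = 5.24 mol·L⁻¹.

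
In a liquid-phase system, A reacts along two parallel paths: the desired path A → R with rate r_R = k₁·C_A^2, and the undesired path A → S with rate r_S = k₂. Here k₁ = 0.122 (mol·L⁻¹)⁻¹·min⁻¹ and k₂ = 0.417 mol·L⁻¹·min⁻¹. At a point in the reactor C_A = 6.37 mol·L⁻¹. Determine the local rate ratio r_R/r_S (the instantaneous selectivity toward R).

11.9

S_{R/S} = r_R/r_S = (k₁·C_A^2)/(k₂) = (k₁/k₂)·C_A^2.
= (0.122×6.370^2) / (0.417) = 4.950/0.4170 = 11.9.
Since the desired path is higher order in A, keeping C_A high (PFR or concentrated feed) favours R.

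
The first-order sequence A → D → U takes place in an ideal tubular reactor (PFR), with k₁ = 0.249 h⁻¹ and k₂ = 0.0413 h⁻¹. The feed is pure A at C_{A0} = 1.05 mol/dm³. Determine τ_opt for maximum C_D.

8.65 h

Setting dC_D/dτ = 0 gives τ_opt = ln(k₂/k₁)/(k₂−k₁).
= ln(0.0413/0.249)/(0.0413−0.249) = ln(0.1659)/-0.2077 = -1.797/-0.2077 = 8.65 h.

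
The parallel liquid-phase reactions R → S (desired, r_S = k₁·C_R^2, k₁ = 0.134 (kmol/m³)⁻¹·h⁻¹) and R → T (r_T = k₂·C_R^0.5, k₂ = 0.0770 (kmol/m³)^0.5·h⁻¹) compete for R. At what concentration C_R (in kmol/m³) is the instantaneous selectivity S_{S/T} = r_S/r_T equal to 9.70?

3.14 kmol/m³

S_{S/T} = (k₁/k₂)·C_R^1.5 ⇒ C_R = (S·k₂/k₁)^(1/1.5).
= (9.70×0.0770/0.134)^(0.6667) = (5.574)^(0.6667) = 3.14 kmol/m³.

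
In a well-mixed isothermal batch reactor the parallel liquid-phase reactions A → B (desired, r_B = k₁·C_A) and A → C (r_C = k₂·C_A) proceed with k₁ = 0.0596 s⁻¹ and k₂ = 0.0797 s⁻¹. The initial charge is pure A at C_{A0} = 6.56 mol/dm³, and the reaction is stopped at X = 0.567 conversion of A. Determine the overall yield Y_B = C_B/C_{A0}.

C_A = C_{A0}(1−X) = 2.840 mol/dm³.
Both paths are first order in A, so the instantaneous fraction to B is constant: dC_B/d(−C_A) = k₁/(k₁+k₂) = 0.4279.
C_B = 0.4279·(C_{A0}−C_A) = 0.4279×3.720 = 1.59 mol/dm³.
Y_B = C_B/C_{A0} = 1.591/6.56 = 0.243.

0.243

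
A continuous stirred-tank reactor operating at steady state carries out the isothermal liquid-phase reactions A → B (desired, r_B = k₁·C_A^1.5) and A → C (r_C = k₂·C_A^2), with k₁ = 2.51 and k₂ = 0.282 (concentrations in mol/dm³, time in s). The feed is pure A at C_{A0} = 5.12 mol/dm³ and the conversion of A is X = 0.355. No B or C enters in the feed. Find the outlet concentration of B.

1.51 mol/dm³

Exit C_A = C_{A0}(1−X) = 5.12×0.645 = 3.302 mol/dm³.
Rates in a CSTR are evaluated at the outlet concentration: r_B = 2.51×3.302^1.5 = 15.06, r_C = 0.282×3.302^2 = 3.075.
Fraction of consumed A going to B: r_B/(r_B+r_C) = 0.8304.
C_B = 0.8304·C_{A0}·X = 0.8304×5.12×0.355 = 1.51 mol/dm³.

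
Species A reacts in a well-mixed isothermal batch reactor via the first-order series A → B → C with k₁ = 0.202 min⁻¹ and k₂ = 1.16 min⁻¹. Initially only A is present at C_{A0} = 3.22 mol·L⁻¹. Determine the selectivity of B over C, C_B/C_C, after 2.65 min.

The intermediate concentration in a first-order A→B→C sequence is C_B = k₁C_{A0}(e^(−k₁t) − e^(−k₂t))/(k₂−k₁).
e^(−k₁t) = e^(−0.202×2.65) = e^(−0.5353) = 0.5855; e^(−k₂t) = e^(−3.074) = 0.04624.
C_B = 0.202×3.22/(1.16−0.202) × (0.5855−0.04624) = 0.6790×0.5393 = 0.3661 mol·L⁻¹.
C_A = C_{A0}e^(−k₁t) = 1.885 mol·L⁻¹, so C_C = C_{A0}−C_A−C_B = 0.9686 mol·L⁻¹; C_B/C_C = 0.378.

0.378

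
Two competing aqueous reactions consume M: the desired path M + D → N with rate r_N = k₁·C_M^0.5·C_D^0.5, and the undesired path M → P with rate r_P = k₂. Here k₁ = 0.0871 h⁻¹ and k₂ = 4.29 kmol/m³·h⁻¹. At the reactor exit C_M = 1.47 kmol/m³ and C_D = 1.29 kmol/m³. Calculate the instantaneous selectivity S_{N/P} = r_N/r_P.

0.0280

S_{N/P} = r_N/r_P = (k₁·C_M^0.5·C_D^0.5)/(k₂) = (k₁/k₂)·C_M^0.5·C_D^0.5.
= (0.0871×1.470^0.5×1.290^0.5) / (4.29) = 0.1199/4.290 = 0.0280.
Since the desired path is higher order in M, keeping C_M high (PFR or concentrated feed) favours N.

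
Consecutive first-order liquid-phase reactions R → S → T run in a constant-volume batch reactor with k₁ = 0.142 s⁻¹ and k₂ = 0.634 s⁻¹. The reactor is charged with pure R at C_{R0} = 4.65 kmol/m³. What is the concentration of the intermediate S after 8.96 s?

0.371 kmol/m³

Solving the coupled first-order balances gives C_S(t) = [k₁/(k₂−k₁)]·C_{R0}·(e^(−k₁t) − e^(−k₂t)).
e^(−k₁t) = e^(−0.142×8.96) = e^(−1.272) = 0.2802; e^(−k₂t) = e^(−5.681) = 0.003411.
C_S = 0.142×4.65/(0.634−0.142) × (0.2802−0.003411) = 1.342×0.2768 = 0.3714 kmol/m³.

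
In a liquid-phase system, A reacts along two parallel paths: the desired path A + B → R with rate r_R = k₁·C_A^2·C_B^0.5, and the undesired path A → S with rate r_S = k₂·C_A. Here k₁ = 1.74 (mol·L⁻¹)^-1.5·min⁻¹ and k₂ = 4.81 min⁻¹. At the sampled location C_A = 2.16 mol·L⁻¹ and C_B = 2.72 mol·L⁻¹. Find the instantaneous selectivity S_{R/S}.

1.29

S_{R/S} = r_R/r_S = (k₁·C_A^2·C_B^0.5)/(k₂·C_A) = (k₁/k₂)·C_A·C_B^0.5.
= (1.74×2.160^2×2.720^0.5) / (4.81×2.160) = 13.39/10.39 = 1.29.
Since the desired path is higher order in A, keeping C_A high (PFR or concentrated feed) favours R.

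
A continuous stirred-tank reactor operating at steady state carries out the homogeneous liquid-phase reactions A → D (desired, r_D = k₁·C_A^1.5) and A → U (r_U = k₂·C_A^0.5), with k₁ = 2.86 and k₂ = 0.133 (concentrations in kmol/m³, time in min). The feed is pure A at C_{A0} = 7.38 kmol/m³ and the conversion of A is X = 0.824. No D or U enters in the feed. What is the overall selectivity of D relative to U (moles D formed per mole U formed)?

27.9

Exit C_A = C_{A0}(1−X) = 7.38×0.176 = 1.299 kmol/m³.
In a CSTR the entire volume is at exit conditions, so r_D = 2.86×1.299^1.5 = 4.234 and r_U = 0.133×1.299^0.5 = 0.1516.
Overall selectivity = C_D/C_U = r_Dτ/(r_Uτ) = r_D/r_U = 27.9.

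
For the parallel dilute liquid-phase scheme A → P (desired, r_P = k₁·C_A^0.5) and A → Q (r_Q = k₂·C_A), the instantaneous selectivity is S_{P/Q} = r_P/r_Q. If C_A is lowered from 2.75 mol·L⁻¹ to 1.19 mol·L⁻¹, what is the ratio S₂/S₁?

1.52

S_{P/Q} = (k₁/k₂)·C_A^-0.5, so S₂/S₁ = (C_{A,2}/C_{A,1})^-0.5.
= (1.19/2.75)^(-0.5) = (0.4327)^(-0.5) = 1.52.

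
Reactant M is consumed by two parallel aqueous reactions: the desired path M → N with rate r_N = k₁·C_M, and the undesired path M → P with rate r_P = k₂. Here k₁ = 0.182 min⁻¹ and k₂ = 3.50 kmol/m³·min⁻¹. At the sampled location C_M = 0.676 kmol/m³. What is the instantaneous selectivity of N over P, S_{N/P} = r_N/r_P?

S_{N/P} = r_N/r_P = (k₁·C_M)/(k₂) = (k₁/k₂)·C_M.
= (0.182×0.6760) / (3.50) = 0.1230/3.500 = 0.0352.
Since the desired path is higher order in M, keeping C_M high (PFR or concentrated feed) favours N.

0.0352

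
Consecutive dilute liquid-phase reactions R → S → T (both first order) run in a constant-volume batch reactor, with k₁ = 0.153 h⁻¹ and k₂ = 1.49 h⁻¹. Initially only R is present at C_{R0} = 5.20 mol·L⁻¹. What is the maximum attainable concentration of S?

At the optimum, C_{S,max}/C_{R0} = (k₁/k₂)^[k₂/(k₂−k₁)].
= (0.153/1.49)^(1.49/(1.49−0.153)) = (0.1027)^(1.114) = 0.07914.
C_{S,max} = 0.07914×5.20 = 0.412 mol·L⁻¹.

0.412 mol·L⁻¹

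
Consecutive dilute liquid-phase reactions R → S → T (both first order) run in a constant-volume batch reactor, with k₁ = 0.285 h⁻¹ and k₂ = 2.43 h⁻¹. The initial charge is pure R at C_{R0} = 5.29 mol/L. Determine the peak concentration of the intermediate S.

For a first-order series the maximum intermediate yield is C_{S,max}/C_{R0} = (k₁/k₂)^[k₂/(k₂−k₁)].
= (0.285/2.43)^(2.43/(2.43−0.285)) = (0.1173)^(1.133) = 0.08822.
C_{S,max} = 0.08822×5.29 = 0.467 mol/L.

0.467 mol/L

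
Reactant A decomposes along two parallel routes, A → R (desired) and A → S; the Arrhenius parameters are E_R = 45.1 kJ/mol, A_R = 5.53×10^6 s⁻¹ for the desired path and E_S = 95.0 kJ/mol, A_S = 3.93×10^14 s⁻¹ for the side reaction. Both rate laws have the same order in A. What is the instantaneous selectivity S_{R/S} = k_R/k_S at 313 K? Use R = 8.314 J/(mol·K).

k_R/k_S = (A_R/A_S)·exp[−(E_R−E_S)/(RT)] = (A_R/A_S)·exp[(E_S−E_R)/(RT)].
(E_S−E_R)/(RT) = (95.0−45.1)×10³/(8.314×313) = 49900/2602 = 19.18.
k_R/k_S = (5.53×10^6/3.93×10^14)·exp(19.18) = 1.407×10^-8 × 2.127×10^8 = 2.99.
Since E_R < E_S, lowering the temperature improves selectivity toward R.

2.99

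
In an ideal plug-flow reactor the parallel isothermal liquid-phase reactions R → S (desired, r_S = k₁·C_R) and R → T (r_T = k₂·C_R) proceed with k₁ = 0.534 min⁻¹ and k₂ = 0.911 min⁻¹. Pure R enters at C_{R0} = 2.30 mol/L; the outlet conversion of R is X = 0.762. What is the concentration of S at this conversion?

0.648 mol/L

C_R = C_{R0}(1−X) = 0.5474 mol/L.
Both paths are first order in R, so the instantaneous fraction to S is constant: dC_S/d(−C_R) = k₁/(k₁+k₂) = 0.3696.
C_S = 0.3696·(C_{R0}−C_R) = 0.3696×1.753 = 0.648 mol/L.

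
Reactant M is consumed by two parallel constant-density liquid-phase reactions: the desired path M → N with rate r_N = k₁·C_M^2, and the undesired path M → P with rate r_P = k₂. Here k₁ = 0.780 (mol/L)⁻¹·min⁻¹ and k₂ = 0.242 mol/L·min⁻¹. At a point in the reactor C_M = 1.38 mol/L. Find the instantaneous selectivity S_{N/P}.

6.14

S_{N/P} = r_N/r_P = (k₁·C_M^2)/(k₂) = (k₁/k₂)·C_M^2.
= (0.780×1.380^2) / (0.242) = 1.485/0.2420 = 6.14.
Since the desired path is higher order in M, keeping C_M high (PFR or concentrated feed) favours N.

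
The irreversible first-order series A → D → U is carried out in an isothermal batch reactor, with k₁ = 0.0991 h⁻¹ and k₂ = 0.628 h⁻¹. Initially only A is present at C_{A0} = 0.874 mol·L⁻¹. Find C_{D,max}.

0.0976 mol·L⁻¹

At the optimum, C_{D,max}/C_{A0} = (k₁/k₂)^[k₂/(k₂−k₁)].
= (0.0991/0.628)^(0.628/(0.628−0.0991)) = (0.1578)^(1.187) = 0.1117.
C_{D,max} = 0.1117×0.874 = 0.0976 mol·L⁻¹.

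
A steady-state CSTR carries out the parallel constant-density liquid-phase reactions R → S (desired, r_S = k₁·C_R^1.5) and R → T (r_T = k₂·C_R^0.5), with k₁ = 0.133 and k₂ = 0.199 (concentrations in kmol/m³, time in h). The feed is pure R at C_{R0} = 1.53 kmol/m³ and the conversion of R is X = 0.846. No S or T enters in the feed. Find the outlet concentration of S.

0.176 kmol/m³

Exit C_R = C_{R0}(1−X) = 1.53×0.154 = 0.2356 kmol/m³.
A CSTR operates uniformly at the exit composition, giving r_S = 0.01521 and r_T = 0.09660 (each k·C_R^n at C_R = 0.2356).
Fraction of consumed R going to S: r_S/(r_S+r_T) = 0.1361.
C_S = 0.1361·C_{R0}·X = 0.1361×1.53×0.846 = 0.176 kmol/m³.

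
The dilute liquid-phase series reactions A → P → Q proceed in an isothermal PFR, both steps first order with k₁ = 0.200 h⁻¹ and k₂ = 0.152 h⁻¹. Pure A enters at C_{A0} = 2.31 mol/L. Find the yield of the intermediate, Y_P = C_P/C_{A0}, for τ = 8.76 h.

0.378

For first-order series with pure A initially, C_P(τ) = k₁C_{A0}/(k₂−k₁)·(e^(−k₁τ) − e^(−k₂τ)).
e^(−k₁τ) = e^(−0.200×8.76) = e^(−1.752) = 0.1734; e^(−k₂τ) = e^(−1.332) = 0.2641.
C_P = 0.200×2.31/(0.152−0.200) × (0.1734−0.2641) = (-9.625)×(-0.09065) = 0.8725 mol/L.
Y_P = C_P/C_{A0} = 0.8725/2.31 = 0.378.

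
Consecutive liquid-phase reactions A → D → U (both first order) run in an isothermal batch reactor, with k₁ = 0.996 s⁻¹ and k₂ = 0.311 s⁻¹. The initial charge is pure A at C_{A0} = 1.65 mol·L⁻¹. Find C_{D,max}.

For a first-order series the maximum intermediate yield is C_{D,max}/C_{A0} = (k₁/k₂)^[k₂/(k₂−k₁)].
= (0.996/0.311)^(0.311/(0.311−0.996)) = (3.203)^(-0.4540) = 0.5895.
C_{D,max} = 0.5895×1.65 = 0.973 mol·L⁻¹.

0.973 mol·L⁻¹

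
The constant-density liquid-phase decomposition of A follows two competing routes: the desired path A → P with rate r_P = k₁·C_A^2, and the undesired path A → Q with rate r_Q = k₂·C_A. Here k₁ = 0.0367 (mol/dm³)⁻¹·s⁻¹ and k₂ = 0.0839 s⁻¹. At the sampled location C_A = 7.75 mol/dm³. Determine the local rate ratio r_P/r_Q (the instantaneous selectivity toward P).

3.39

S_{P/Q} = r_P/r_Q = (k₁·C_A^2)/(k₂·C_A) = (k₁/k₂)·C_A.
= (0.0367×7.750^2) / (0.0839×7.750) = 2.204/0.6502 = 3.39.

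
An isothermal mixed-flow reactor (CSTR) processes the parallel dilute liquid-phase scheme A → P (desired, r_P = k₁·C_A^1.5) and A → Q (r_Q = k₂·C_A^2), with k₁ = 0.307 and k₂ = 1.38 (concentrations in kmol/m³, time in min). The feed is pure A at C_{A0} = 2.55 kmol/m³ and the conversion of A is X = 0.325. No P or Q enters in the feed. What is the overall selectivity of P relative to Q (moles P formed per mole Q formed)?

Exit C_A = C_{A0}(1−X) = 2.55×0.675 = 1.721 kmol/m³.
Rates in a CSTR are evaluated at the outlet concentration: r_P = 0.307×1.721^1.5 = 0.6933, r_Q = 1.38×1.721^2 = 4.089.
Overall selectivity = C_P/C_Q = r_Pτ/(r_Qτ) = r_P/r_Q = 0.170.

0.170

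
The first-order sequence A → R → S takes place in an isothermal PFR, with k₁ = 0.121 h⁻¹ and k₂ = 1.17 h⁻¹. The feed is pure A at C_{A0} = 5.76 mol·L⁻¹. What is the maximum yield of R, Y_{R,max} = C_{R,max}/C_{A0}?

For a first-order series the maximum intermediate yield is C_{R,max}/C_{A0} = (k₁/k₂)^[k₂/(k₂−k₁)].
= (0.121/1.17)^(1.17/(1.17−0.121)) = (0.1034)^(1.115) = 0.07960.

0.0796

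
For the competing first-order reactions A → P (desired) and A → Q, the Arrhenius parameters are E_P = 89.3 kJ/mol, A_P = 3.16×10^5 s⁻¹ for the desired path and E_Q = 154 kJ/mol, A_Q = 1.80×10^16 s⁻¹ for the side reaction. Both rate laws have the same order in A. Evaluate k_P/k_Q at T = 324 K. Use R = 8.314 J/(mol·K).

With equal orders, S_{P/Q} = k_P/k_Q = (A_P/A_Q)·exp[(E_Q−E_P)/(RT)].
(E_Q−E_P)/(RT) = (154−89.3)×10³/(8.314×324) = 64700/2694 = 24.02.
k_P/k_Q = (3.16×10^5/1.80×10^16)·exp(24.02) = 1.756×10^-11 × 2.699×10^10 = 0.474.
Since E_P < E_Q, lowering the temperature improves selectivity toward P.

0.474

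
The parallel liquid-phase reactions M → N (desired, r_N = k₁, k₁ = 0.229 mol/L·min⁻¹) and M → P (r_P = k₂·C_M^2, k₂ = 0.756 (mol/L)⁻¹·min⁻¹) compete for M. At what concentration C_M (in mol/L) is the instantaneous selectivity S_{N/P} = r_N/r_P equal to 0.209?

1.20 mol/L

S_{N/P} = (k₁/k₂)·C_M^-2 ⇒ C_M = (S·k₂/k₁)^(-0.5).
= (0.209×0.756/0.229)^(-0.5) = (0.6900)^(-0.5) = 1.20 mol/L.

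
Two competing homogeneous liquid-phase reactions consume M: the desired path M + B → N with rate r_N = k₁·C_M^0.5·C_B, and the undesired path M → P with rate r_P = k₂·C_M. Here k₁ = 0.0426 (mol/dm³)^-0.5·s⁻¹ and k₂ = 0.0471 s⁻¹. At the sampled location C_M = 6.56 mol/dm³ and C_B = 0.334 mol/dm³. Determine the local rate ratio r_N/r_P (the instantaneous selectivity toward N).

S_{N/P} = r_N/r_P = (k₁·C_M^0.5·C_B)/(k₂·C_M) = (k₁/k₂)·C_M^-0.5·C_B.
= (0.0426×6.560^0.5×0.3340) / (0.0471×6.560) = 0.03644/0.3090 = 0.118.

0.118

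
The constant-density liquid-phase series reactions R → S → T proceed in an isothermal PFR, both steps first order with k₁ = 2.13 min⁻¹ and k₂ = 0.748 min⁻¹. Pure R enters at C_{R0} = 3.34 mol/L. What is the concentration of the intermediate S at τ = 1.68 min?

Solving the coupled first-order balances gives C_S(τ) = [k₁/(k₂−k₁)]·C_{R0}·(e^(−k₁τ) − e^(−k₂τ)).
e^(−k₁τ) = e^(−2.13×1.68) = e^(−3.578) = 0.02792; e^(−k₂τ) = e^(−1.257) = 0.2846.
C_S = 2.13×3.34/(0.748−2.13) × (0.02792−0.2846) = (-5.148)×(-0.2567) = 1.321 mol/L.

1.32 mol/L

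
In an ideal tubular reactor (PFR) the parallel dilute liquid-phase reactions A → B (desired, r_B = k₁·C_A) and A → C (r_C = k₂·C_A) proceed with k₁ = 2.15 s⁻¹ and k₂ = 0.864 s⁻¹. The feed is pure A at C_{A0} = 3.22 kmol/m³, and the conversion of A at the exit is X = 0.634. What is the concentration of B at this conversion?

1.46 kmol/m³

C_A = C_{A0}(1−X) = 1.179 kmol/m³.
Both paths are first order in A, so the instantaneous fraction to B is constant: dC_B/d(−C_A) = k₁/(k₁+k₂) = 0.7133.
C_B = 0.7133·(C_{A0}−C_A) = 0.7133×2.041 = 1.46 kmol/m³.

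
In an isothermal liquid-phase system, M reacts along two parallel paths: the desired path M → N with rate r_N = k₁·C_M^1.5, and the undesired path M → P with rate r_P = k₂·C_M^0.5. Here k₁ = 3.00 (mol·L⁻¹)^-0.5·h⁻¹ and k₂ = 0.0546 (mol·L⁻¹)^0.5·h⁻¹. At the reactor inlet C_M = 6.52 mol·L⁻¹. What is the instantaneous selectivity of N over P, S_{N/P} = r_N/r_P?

S_{N/P} = r_N/r_P = (k₁·C_M^1.5)/(k₂·C_M^0.5) = (k₁/k₂)·C_M.
= (3.00×6.520^1.5) / (0.0546×6.520^0.5) = 49.95/0.1394 = 358.
Since the desired path is higher order in M, keeping C_M high (PFR or concentrated feed) favours N.

358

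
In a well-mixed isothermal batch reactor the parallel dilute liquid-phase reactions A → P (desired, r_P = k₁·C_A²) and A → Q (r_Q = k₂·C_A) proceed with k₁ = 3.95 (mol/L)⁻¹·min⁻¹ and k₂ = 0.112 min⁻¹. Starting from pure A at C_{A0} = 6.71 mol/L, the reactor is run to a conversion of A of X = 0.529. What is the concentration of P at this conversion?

C_A = C_{A0}(1−X) = 3.160 mol/L.
Along a PFR/batch, dC_Q/dC_A = −r_Q/(r_P+r_Q) = −k₂/(k₂+k₁·C_A).
Integrating from C_{A0} to C_A: C_Q = (0.112/3.95)·ln[(0.112+3.95·6.71)/(0.112+3.95·3.16)] = 0.02835·ln(26.62/12.60) = 0.02121 mol/L.
Then C_P = (C_{A0}−C_A) − C_Q = 3.550 − 0.02121 = 3.528 mol/L.

3.53 mol/L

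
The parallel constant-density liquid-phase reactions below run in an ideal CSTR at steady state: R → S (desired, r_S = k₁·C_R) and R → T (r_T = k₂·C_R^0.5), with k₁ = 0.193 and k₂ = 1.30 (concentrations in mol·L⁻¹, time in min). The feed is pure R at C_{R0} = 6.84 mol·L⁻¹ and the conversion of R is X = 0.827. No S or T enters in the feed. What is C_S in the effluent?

Exit C_R = C_{R0}(1−X) = 6.84×0.173 = 1.183 mol·L⁻¹.
In a CSTR the entire volume is at exit conditions, so r_S = 0.193×1.183 = 0.2284 and r_T = 1.30×1.183^0.5 = 1.414.
Fraction of consumed R going to S: r_S/(r_S+r_T) = 0.1390.
C_S = 0.1390·C_{R0}·X = 0.1390×6.84×0.827 = 0.787 mol·L⁻¹.

0.787 mol·L⁻¹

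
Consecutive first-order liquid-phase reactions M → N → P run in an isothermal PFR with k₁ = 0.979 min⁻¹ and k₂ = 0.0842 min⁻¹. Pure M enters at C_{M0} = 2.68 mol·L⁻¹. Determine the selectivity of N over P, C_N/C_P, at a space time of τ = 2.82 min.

Solving the coupled first-order balances gives C_N(τ) = [k₁/(k₂−k₁)]·C_{M0}·(e^(−k₁τ) − e^(−k₂τ)).
e^(−k₁τ) = e^(−0.979×2.82) = e^(−2.761) = 0.06324; e^(−k₂τ) = e^(−0.2374) = 0.7886.
C_N = 0.979×2.68/(0.0842−0.979) × (0.06324−0.7886) = (-2.932)×(-0.7254) = 2.127 mol·L⁻¹.
C_M = C_{M0}e^(−k₁τ) = 0.1695 mol·L⁻¹, so C_P = C_{M0}−C_M−C_N = 0.3835 mol·L⁻¹; C_N/C_P = 5.55.

5.55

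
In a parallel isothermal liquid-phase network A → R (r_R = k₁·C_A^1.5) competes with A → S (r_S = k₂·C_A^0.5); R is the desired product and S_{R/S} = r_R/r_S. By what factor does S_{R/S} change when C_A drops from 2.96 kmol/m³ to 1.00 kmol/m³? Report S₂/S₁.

0.338

S_{R/S} = (k₁/k₂)·C_A, so S₂/S₁ = (C_{A,2}/C_{A,1}).
= 1.00/2.96 = 0.338.
Selectivity toward R falls as C_A falls — high-concentration operation is favoured.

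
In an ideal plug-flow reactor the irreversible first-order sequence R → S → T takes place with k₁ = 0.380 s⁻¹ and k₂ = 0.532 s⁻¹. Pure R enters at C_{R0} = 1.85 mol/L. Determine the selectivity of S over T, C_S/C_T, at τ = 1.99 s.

The intermediate concentration in a first-order A→B→C sequence is C_S = k₁C_{R0}(e^(−k₁τ) − e^(−k₂τ))/(k₂−k₁).
e^(−k₁τ) = e^(−0.380×1.99) = e^(−0.7562) = 0.4694; e^(−k₂τ) = e^(−1.059) = 0.3469.
C_S = 0.380×1.85/(0.532−0.380) × (0.4694−0.3469) = 4.625×0.1225 = 0.5667 mol/L.
C_R = C_{R0}e^(−k₁τ) = 0.8685 mol/L, so C_T = C_{R0}−C_R−C_S = 0.4148 mol/L; C_S/C_T = 1.37.

1.37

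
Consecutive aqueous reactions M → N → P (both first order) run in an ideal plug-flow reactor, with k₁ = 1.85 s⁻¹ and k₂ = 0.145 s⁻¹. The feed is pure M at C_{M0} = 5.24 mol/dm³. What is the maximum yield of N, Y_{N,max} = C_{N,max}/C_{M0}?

For a first-order series the maximum intermediate yield is C_{N,max}/C_{M0} = (k₁/k₂)^[k₂/(k₂−k₁)].
= (1.85/0.145)^(0.145/(0.145−1.85)) = (12.76)^(-0.08504) = 0.8053.

0.805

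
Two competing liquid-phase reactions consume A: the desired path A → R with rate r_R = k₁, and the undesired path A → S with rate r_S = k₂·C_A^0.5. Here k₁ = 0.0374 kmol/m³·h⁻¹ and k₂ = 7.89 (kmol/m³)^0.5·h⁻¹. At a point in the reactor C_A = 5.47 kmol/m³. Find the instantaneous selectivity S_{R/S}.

0.00203

S_{R/S} = r_R/r_S = (k₁)/(k₂·C_A^0.5) = (k₁/k₂)·C_A^-0.5.
= (0.0374) / (7.89×5.470^0.5) = 0.03740/18.45 = 0.00203.
The undesired path is higher order in A, so low C_A (CSTR or dilute feed) favours R.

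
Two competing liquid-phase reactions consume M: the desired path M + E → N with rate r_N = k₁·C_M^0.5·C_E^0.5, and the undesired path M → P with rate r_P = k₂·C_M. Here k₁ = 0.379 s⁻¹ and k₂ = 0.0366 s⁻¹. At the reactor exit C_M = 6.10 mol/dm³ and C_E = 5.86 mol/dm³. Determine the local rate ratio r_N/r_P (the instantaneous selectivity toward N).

10.1

S_{N/P} = r_N/r_P = (k₁·C_M^0.5·C_E^0.5)/(k₂·C_M) = (k₁/k₂)·C_M^-0.5·C_E^0.5.
= (0.379×6.100^0.5×5.860^0.5) / (0.0366×6.100) = 2.266/0.2233 = 10.1.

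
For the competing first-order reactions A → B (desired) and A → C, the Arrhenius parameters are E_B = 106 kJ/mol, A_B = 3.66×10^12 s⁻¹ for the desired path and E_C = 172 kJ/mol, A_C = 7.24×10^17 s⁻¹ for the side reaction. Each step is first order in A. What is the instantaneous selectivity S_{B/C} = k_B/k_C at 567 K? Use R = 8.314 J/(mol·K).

k_B/k_C = (A_B/A_C)·exp[−(E_B−E_C)/(RT)] = (A_B/A_C)·exp[(E_C−E_B)/(RT)].
(E_C−E_B)/(RT) = (172−106)×10³/(8.314×567) = 66000/4714 = 14.00.
k_B/k_C = (3.66×10^12/7.24×10^17)·exp(14.00) = 5.055×10^-6 × 1.203×10^6 = 6.08.
Since E_B < E_C, lowering the temperature improves selectivity toward B.

6.08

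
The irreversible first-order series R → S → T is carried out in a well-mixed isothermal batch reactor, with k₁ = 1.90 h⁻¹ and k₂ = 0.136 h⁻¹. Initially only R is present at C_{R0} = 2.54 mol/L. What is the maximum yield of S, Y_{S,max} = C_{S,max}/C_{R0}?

0.816

For a first-order series the maximum intermediate yield is C_{S,max}/C_{R0} = (k₁/k₂)^[k₂/(k₂−k₁)].
= (1.90/0.136)^(0.136/(0.136−1.90)) = (13.97)^(-0.07710) = 0.8160.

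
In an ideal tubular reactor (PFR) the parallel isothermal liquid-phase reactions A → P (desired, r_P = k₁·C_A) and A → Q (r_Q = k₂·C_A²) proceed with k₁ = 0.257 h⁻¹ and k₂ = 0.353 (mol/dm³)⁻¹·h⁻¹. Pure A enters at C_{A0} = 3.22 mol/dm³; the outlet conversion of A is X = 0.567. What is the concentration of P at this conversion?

0.452 mol/dm³

C_A = C_{A0}(1−X) = 1.394 mol/dm³.
Along a PFR/batch, dC_P/dC_A = −r_P/(r_P+r_Q) = −k₁/(k₁+k₂·C_A).
Integrating from C_{A0} to C_A: C_P = (0.257/0.353)·ln[(0.257+0.353·3.22)/(0.257+0.353·1.39)] = 0.7280·ln(1.394/0.7492) = 0.4519 mol/dm³.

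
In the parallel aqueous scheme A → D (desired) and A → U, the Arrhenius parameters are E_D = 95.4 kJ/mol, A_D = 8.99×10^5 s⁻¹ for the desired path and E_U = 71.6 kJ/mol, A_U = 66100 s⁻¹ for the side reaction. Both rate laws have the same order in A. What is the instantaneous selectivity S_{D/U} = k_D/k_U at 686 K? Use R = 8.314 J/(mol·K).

k_D/k_U = (A_D/A_U)·exp[−(E_D−E_U)/(RT)] = (A_D/A_U)·exp[(E_U−E_D)/(RT)].
(E_U−E_D)/(RT) = (71.6−95.4)×10³/(8.314×686) = -23800/5703 = -4.173.
k_D/k_U = (8.99×10^5/66100)·exp(-4.173) = 13.60 × 0.01541 = 0.210.

0.210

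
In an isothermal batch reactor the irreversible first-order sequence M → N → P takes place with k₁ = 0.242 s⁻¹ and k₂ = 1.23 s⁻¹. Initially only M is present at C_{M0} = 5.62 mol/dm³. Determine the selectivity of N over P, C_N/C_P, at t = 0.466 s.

Solving the coupled first-order balances gives C_N(t) = [k₁/(k₂−k₁)]·C_{M0}·(e^(−k₁t) − e^(−k₂t)).
e^(−k₁t) = e^(−0.242×0.466) = e^(−0.1128) = 0.8934; e^(−k₂t) = e^(−0.5732) = 0.5637.
C_N = 0.242×5.62/(1.23−0.242) × (0.8934−0.5637) = 1.377×0.3296 = 0.4537 mol/dm³.
C_M = C_{M0}e^(−k₁t) = 5.021 mol/dm³, so C_P = C_{M0}−C_M−C_N = 0.1456 mol/dm³; C_N/C_P = 3.12.

3.12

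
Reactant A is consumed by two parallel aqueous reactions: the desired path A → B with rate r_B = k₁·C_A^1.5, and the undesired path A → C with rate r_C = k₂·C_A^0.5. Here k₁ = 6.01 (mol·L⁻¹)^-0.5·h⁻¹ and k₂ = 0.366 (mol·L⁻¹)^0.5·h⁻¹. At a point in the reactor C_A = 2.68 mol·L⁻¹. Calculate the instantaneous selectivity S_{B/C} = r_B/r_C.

44.0

S_{B/C} = r_B/r_C = (k₁·C_A^1.5)/(k₂·C_A^0.5) = (k₁/k₂)·C_A.
= (6.01×2.680^1.5) / (0.366×2.680^0.5) = 26.37/0.5992 = 44.0.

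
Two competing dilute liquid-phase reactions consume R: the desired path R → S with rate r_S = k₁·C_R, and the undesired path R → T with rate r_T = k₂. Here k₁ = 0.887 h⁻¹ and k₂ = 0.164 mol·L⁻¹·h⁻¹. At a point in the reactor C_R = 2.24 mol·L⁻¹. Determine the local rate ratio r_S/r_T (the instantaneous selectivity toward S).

S_{S/T} = r_S/r_T = (k₁·C_R)/(k₂) = (k₁/k₂)·C_R.
= (0.887×2.240) / (0.164) = 1.987/0.1640 = 12.1.

12.1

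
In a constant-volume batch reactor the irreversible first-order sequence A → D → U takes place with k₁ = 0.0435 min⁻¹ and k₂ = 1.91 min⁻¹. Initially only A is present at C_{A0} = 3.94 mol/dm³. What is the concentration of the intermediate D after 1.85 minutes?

0.0820 mol/dm³

For first-order series with pure A initially, C_D(t) = k₁C_{A0}/(k₂−k₁)·(e^(−k₁t) − e^(−k₂t)).
e^(−k₁t) = e^(−0.0435×1.85) = e^(−0.08048) = 0.9227; e^(−k₂t) = e^(−3.534) = 0.02920.
C_D = 0.0435×3.94/(1.91−0.0435) × (0.9227−0.02920) = 0.09182×0.8935 = 0.08204 mol/dm³.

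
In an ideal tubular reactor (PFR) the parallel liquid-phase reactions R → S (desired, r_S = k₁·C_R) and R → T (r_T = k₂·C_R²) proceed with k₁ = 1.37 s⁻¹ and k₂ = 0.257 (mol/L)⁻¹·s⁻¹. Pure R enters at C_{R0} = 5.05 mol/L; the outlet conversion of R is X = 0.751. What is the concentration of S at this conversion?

2.42 mol/L

C_R = C_{R0}(1−X) = 1.257 mol/L.
Along a PFR/batch, dC_S/dC_R = −r_S/(r_S+r_T) = −k₁/(k₁+k₂·C_R).
Integrating from C_{R0} to C_R: C_S = (1.37/0.257)·ln[(1.37+0.257·5.05)/(1.37+0.257·1.26)] = 5.331·ln(2.668/1.693) = 2.424 mol/L.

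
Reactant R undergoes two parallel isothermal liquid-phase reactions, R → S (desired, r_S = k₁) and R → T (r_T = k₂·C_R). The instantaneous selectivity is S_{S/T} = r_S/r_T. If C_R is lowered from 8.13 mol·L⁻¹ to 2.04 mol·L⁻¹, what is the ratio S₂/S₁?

S_{S/T} = (k₁/k₂)·C_R⁻¹, so S₂/S₁ = (C_{R,2}/C_{R,1})⁻¹.
= 8.13/2.04 = 3.99.
Selectivity toward S rises as C_R falls — low-concentration operation is favoured.

3.99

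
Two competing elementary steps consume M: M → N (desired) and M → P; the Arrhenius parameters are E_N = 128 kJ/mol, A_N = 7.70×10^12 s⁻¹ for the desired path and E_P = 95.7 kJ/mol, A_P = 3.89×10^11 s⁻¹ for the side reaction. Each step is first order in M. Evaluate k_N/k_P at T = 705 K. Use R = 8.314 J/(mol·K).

Since both paths have the same order in M, the concentration cancels and S_{N/P} = k_N/k_P = (A_N/A_P)·exp[(E_P−E_N)/(RT)].
(E_P−E_N)/(RT) = (95.7−128)×10³/(8.314×705) = -32300/5861 = -5.511.
k_N/k_P = (7.70×10^12/3.89×10^11)·exp(-5.511) = 19.79 × 0.004043 = 0.0800.

0.0800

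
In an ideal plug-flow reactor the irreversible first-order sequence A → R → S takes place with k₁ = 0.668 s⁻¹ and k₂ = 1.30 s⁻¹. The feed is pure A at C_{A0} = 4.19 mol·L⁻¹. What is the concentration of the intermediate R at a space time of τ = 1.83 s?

For first-order series with pure A initially, C_R(τ) = k₁C_{A0}/(k₂−k₁)·(e^(−k₁τ) − e^(−k₂τ)).
e^(−k₁τ) = e^(−0.668×1.83) = e^(−1.222) = 0.2945; e^(−k₂τ) = e^(−2.379) = 0.09264.
C_R = 0.668×4.19/(1.30−0.668) × (0.2945−0.09264) = 4.429×0.2019 = 0.8940 mol·L⁻¹.

0.894 mol·L⁻¹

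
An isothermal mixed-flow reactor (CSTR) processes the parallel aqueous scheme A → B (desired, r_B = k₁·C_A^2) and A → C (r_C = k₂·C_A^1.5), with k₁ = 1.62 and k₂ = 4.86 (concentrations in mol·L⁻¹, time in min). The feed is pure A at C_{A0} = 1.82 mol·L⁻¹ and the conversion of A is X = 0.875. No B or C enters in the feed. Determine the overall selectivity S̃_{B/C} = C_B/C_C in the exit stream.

Exit C_A = C_{A0}(1−X) = 1.82×0.125 = 0.2275 mol·L⁻¹.
In a CSTR the entire volume is at exit conditions, so r_B = 1.62×0.2275^2 = 0.08385 and r_C = 4.86×0.2275^1.5 = 0.5274.
Overall selectivity = C_B/C_C = r_Bτ/(r_Cτ) = r_B/r_C = 0.159.

0.159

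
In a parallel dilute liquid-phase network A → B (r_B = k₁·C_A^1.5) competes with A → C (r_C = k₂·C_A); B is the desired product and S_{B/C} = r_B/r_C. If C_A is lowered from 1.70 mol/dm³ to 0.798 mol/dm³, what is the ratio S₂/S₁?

S_{B/C} = (k₁/k₂)·C_A^0.5, so S₂/S₁ = (C_{A,2}/C_{A,1})^0.5.
= (0.798/1.70)^0.5 = (0.4694)^0.5 = 0.685.
Selectivity toward B falls as C_A falls — high-concentration operation is favoured.

0.685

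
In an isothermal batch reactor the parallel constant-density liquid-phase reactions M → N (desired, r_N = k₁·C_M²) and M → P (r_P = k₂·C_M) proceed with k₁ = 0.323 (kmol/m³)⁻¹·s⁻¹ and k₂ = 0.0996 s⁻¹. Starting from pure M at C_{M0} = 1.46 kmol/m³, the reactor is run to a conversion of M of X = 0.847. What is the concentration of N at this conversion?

C_M = C_{M0}(1−X) = 0.2234 kmol/m³.
Along a PFR/batch, dC_P/dC_M = −r_P/(r_N+r_P) = −k₂/(k₂+k₁·C_M).
Integrating from C_{M0} to C_M: C_P = (0.0996/0.323)·ln[(0.0996+0.323·1.46)/(0.0996+0.323·0.223)] = 0.3084·ln(0.5712/0.1718) = 0.3705 kmol/m³.
Then C_N = (C_{M0}−C_M) − C_P = 1.237 − 0.3705 = 0.8661 kmol/m³.

0.866 kmol/m³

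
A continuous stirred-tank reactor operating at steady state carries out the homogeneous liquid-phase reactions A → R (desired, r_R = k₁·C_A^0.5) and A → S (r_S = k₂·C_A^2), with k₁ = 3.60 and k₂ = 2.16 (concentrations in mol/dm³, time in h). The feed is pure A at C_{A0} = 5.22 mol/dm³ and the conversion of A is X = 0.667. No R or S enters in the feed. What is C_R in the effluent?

1.47 mol/dm³

Exit C_A = C_{A0}(1−X) = 5.22×0.333 = 1.738 mol/dm³.
Rates in a CSTR are evaluated at the outlet concentration: r_R = 3.60×1.738^0.5 = 4.746, r_S = 2.16×1.738^2 = 6.527.
Fraction of consumed A going to R: r_R/(r_R+r_S) = 0.4210.
C_R = 0.4210·C_{A0}·X = 0.4210×5.22×0.667 = 1.47 mol/dm³.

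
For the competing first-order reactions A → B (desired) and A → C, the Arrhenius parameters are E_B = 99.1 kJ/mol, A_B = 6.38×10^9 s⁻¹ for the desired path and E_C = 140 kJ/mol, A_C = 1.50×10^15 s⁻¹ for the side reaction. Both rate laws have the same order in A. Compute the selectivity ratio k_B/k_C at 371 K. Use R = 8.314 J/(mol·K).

With equal orders, S_{B/C} = k_B/k_C = (A_B/A_C)·exp[(E_C−E_B)/(RT)].
(E_C−E_B)/(RT) = (140−99.1)×10³/(8.314×371) = 40900/3084 = 13.26.
k_B/k_C = (6.38×10^9/1.50×10^15)·exp(13.26) = 4.253×10^-6 × 5.737×10^5 = 2.44.
Since E_B < E_C, lowering the temperature improves selectivity toward B.

2.44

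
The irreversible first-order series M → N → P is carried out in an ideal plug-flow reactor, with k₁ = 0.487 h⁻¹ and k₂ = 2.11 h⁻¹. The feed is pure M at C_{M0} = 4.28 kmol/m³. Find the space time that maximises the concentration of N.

0.903 h

For first-order series the maximum of C_N occurs at τ_opt = ln(k₂/k₁)/(k₂−k₁).
= ln(2.11/0.487)/(2.11−0.487) = ln(4.333)/1.623 = 1.466/1.623 = 0.903 h.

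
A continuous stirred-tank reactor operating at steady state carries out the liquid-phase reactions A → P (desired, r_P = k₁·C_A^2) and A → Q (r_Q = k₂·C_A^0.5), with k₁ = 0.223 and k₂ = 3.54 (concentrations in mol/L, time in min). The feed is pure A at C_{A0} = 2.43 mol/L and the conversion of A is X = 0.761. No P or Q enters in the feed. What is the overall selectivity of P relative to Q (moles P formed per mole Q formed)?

Exit C_A = C_{A0}(1−X) = 2.43×0.239 = 0.5808 mol/L.
In a CSTR the entire volume is at exit conditions, so r_P = 0.223×0.5808^2 = 0.07522 and r_Q = 3.54×0.5808^0.5 = 2.698.
Overall selectivity = C_P/C_Q = r_Pτ/(r_Qτ) = r_P/r_Q = 0.0279.

0.0279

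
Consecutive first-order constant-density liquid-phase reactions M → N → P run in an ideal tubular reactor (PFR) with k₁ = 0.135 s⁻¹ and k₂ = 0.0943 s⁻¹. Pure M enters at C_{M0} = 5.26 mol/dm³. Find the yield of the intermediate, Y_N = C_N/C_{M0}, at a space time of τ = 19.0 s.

The intermediate concentration in a first-order A→B→C sequence is C_N = k₁C_{M0}(e^(−k₁τ) − e^(−k₂τ))/(k₂−k₁).
e^(−k₁τ) = e^(−0.135×19.0) = e^(−2.565) = 0.07692; e^(−k₂τ) = e^(−1.792) = 0.1667.
C_N = 0.135×5.26/(0.0943−0.135) × (0.07692−0.1667) = (-17.45)×(-0.08976) = 1.566 mol/dm³.
Y_N = C_N/C_{M0} = 1.566/5.26 = 0.298.

0.298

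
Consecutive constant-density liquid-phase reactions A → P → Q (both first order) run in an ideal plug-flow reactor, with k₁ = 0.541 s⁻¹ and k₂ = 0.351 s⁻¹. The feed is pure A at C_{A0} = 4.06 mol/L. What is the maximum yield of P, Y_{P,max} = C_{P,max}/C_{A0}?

At the optimum, C_{P,max}/C_{A0} = (k₁/k₂)^[k₂/(k₂−k₁)].
= (0.541/0.351)^(0.351/(0.351−0.541)) = (1.541)^(-1.847) = 0.4497.

0.450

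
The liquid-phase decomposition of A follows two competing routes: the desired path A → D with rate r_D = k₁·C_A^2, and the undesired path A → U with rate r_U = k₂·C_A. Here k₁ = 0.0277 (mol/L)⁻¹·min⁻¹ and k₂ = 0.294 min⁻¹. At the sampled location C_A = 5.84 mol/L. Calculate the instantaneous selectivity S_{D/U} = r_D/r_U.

0.550

S_{D/U} = r_D/r_U = (k₁·C_A^2)/(k₂·C_A) = (k₁/k₂)·C_A.
= (0.0277×5.840^2) / (0.294×5.840) = 0.9447/1.717 = 0.550.
Since the desired path is higher order in A, keeping C_A high (PFR or concentrated feed) favours D.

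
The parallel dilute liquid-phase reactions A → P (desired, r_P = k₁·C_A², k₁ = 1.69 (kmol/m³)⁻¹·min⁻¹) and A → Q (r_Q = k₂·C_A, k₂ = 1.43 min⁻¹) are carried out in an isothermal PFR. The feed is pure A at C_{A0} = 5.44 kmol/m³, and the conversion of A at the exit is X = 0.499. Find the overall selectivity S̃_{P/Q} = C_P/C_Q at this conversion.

C_A = C_{A0}(1−X) = 2.725 kmol/m³.
Along a PFR/batch, dC_Q/dC_A = −r_Q/(r_P+r_Q) = −k₂/(k₂+k₁·C_A).
Integrating from C_{A0} to C_A: C_Q = (1.43/1.69)·ln[(1.43+1.69·5.44)/(1.43+1.69·2.73)] = 0.8462·ln(10.62/6.036) = 0.4784 kmol/m³.
Then C_P = (C_{A0}−C_A) − C_Q = 2.715 − 0.4784 = 2.236 kmol/m³.
S̃_{P/Q} = C_P/C_Q = 2.236/0.4784 = 4.67.

4.67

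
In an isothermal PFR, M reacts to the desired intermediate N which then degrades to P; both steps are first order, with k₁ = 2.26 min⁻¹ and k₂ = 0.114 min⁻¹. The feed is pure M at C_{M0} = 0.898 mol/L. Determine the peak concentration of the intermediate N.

For a first-order series the maximum intermediate yield is C_{N,max}/C_{M0} = (k₁/k₂)^[k₂/(k₂−k₁)].
= (2.26/0.114)^(0.114/(0.114−2.26)) = (19.82)^(-0.05312) = 0.8533.
C_{N,max} = 0.8533×0.898 = 0.766 mol/L.

0.766 mol/L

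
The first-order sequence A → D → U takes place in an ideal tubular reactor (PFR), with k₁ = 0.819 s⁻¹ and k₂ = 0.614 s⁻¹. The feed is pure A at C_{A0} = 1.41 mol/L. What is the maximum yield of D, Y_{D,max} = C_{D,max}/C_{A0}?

0.422

Evaluating C_D at τ_opt = ln(k₂/k₁)/(k₂−k₁) gives C_{D,max}/C_{A0} = (k₁/k₂)^[k₂/(k₂−k₁)].
= (0.819/0.614)^(0.614/(0.614−0.819)) = (1.334)^(-2.995) = 0.4220.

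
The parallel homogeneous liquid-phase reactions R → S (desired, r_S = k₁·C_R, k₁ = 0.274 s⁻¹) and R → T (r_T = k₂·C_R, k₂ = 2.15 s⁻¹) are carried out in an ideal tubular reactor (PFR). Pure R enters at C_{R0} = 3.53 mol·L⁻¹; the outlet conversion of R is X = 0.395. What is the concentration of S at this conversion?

C_R = C_{R0}(1−X) = 2.136 mol·L⁻¹.
Both paths are first order in R, so the instantaneous fraction to S is constant: dC_S/d(−C_R) = k₁/(k₁+k₂) = 0.1130.
C_S = 0.1130·(C_{R0}−C_R) = 0.1130×1.394 = 0.158 mol·L⁻¹.

0.158 mol·L⁻¹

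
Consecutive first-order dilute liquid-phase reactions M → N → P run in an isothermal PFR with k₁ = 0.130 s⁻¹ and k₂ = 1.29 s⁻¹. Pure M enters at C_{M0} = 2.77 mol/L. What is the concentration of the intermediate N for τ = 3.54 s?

0.193 mol/L

The intermediate concentration in a first-order A→B→C sequence is C_N = k₁C_{M0}(e^(−k₁τ) − e^(−k₂τ))/(k₂−k₁).
e^(−k₁τ) = e^(−0.130×3.54) = e^(−0.4602) = 0.6312; e^(−k₂τ) = e^(−4.567) = 0.01039.
C_N = 0.130×2.77/(1.29−0.130) × (0.6312−0.01039) = 0.3104×0.6208 = 0.1927 mol/L.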